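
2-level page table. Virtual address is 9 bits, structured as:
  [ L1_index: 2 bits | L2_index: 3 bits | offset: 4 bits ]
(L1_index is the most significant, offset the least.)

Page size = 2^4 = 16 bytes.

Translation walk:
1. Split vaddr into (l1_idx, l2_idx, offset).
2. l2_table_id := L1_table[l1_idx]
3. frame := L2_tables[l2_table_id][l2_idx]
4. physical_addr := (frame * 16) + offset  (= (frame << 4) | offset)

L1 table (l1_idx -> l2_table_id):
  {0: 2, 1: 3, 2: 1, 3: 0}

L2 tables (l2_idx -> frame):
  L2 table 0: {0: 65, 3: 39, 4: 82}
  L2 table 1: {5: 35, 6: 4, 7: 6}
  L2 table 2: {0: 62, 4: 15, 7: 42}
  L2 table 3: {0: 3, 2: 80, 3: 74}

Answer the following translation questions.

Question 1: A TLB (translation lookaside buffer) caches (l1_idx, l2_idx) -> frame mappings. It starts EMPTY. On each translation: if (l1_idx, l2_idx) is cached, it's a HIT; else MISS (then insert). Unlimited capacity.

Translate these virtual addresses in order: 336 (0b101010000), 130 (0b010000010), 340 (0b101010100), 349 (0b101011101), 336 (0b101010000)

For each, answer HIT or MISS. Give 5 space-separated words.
vaddr=336: (2,5) not in TLB -> MISS, insert
vaddr=130: (1,0) not in TLB -> MISS, insert
vaddr=340: (2,5) in TLB -> HIT
vaddr=349: (2,5) in TLB -> HIT
vaddr=336: (2,5) in TLB -> HIT

Answer: MISS MISS HIT HIT HIT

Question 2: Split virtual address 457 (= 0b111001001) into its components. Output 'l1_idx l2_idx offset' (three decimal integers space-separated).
Answer: 3 4 9

Derivation:
vaddr = 457 = 0b111001001
  top 2 bits -> l1_idx = 3
  next 3 bits -> l2_idx = 4
  bottom 4 bits -> offset = 9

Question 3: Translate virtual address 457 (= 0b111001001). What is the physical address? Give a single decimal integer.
Answer: 1321

Derivation:
vaddr = 457 = 0b111001001
Split: l1_idx=3, l2_idx=4, offset=9
L1[3] = 0
L2[0][4] = 82
paddr = 82 * 16 + 9 = 1321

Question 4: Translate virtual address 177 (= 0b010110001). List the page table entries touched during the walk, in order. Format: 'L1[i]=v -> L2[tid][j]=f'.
vaddr = 177 = 0b010110001
Split: l1_idx=1, l2_idx=3, offset=1

Answer: L1[1]=3 -> L2[3][3]=74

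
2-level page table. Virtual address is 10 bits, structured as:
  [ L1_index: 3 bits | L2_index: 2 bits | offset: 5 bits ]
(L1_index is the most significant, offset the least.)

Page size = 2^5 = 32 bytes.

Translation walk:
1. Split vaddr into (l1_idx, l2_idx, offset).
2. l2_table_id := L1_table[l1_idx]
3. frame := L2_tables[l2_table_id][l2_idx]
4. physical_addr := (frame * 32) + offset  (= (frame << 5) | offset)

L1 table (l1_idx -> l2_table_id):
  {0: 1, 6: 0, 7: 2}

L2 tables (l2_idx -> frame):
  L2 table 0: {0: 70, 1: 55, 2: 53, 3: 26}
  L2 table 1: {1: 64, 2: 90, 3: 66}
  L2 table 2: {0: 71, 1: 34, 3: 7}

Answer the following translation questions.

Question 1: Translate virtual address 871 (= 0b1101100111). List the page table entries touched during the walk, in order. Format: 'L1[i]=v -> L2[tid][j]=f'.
Answer: L1[6]=0 -> L2[0][3]=26

Derivation:
vaddr = 871 = 0b1101100111
Split: l1_idx=6, l2_idx=3, offset=7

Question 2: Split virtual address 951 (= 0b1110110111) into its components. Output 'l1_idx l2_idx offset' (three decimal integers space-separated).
vaddr = 951 = 0b1110110111
  top 3 bits -> l1_idx = 7
  next 2 bits -> l2_idx = 1
  bottom 5 bits -> offset = 23

Answer: 7 1 23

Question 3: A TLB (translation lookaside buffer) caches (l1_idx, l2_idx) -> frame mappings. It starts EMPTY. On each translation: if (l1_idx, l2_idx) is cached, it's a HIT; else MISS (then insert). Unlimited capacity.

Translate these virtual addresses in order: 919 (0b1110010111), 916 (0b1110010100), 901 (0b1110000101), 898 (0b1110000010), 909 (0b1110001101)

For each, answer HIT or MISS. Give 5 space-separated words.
vaddr=919: (7,0) not in TLB -> MISS, insert
vaddr=916: (7,0) in TLB -> HIT
vaddr=901: (7,0) in TLB -> HIT
vaddr=898: (7,0) in TLB -> HIT
vaddr=909: (7,0) in TLB -> HIT

Answer: MISS HIT HIT HIT HIT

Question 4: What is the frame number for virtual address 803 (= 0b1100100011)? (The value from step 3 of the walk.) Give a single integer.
Answer: 55

Derivation:
vaddr = 803: l1_idx=6, l2_idx=1
L1[6] = 0; L2[0][1] = 55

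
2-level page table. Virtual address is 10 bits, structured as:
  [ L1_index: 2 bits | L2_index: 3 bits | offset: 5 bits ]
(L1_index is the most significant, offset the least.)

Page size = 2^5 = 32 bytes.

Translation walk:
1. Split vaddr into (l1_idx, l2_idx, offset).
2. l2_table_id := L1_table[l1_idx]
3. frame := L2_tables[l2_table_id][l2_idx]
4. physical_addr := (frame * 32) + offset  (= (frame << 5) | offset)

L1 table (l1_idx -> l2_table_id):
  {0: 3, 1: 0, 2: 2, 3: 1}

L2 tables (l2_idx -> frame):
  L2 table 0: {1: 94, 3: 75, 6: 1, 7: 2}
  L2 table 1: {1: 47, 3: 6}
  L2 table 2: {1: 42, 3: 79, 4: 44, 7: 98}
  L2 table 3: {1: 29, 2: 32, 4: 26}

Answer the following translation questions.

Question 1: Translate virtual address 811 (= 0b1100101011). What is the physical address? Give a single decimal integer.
Answer: 1515

Derivation:
vaddr = 811 = 0b1100101011
Split: l1_idx=3, l2_idx=1, offset=11
L1[3] = 1
L2[1][1] = 47
paddr = 47 * 32 + 11 = 1515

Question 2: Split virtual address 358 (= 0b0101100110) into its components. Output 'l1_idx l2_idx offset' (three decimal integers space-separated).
vaddr = 358 = 0b0101100110
  top 2 bits -> l1_idx = 1
  next 3 bits -> l2_idx = 3
  bottom 5 bits -> offset = 6

Answer: 1 3 6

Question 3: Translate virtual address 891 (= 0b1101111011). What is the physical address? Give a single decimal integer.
vaddr = 891 = 0b1101111011
Split: l1_idx=3, l2_idx=3, offset=27
L1[3] = 1
L2[1][3] = 6
paddr = 6 * 32 + 27 = 219

Answer: 219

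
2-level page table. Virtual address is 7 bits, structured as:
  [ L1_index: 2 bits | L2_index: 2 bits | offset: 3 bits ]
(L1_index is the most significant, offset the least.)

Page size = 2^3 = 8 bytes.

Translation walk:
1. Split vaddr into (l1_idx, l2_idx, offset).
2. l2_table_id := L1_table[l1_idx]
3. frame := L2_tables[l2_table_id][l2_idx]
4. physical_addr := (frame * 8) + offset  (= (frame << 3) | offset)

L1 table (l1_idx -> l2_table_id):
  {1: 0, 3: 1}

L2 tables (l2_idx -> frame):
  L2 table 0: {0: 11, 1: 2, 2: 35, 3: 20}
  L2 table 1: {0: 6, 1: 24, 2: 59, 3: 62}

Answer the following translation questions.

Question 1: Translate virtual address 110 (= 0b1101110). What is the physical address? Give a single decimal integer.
vaddr = 110 = 0b1101110
Split: l1_idx=3, l2_idx=1, offset=6
L1[3] = 1
L2[1][1] = 24
paddr = 24 * 8 + 6 = 198

Answer: 198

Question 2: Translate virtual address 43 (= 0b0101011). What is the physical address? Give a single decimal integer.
Answer: 19

Derivation:
vaddr = 43 = 0b0101011
Split: l1_idx=1, l2_idx=1, offset=3
L1[1] = 0
L2[0][1] = 2
paddr = 2 * 8 + 3 = 19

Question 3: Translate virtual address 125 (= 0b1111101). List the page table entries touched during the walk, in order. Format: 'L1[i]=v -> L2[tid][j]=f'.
Answer: L1[3]=1 -> L2[1][3]=62

Derivation:
vaddr = 125 = 0b1111101
Split: l1_idx=3, l2_idx=3, offset=5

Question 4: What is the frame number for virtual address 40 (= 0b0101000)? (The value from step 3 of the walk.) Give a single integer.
Answer: 2

Derivation:
vaddr = 40: l1_idx=1, l2_idx=1
L1[1] = 0; L2[0][1] = 2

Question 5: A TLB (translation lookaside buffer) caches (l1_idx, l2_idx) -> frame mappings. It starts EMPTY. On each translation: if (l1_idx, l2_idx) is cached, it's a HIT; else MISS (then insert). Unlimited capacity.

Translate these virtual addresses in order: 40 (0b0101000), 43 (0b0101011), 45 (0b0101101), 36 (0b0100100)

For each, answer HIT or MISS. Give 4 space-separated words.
Answer: MISS HIT HIT MISS

Derivation:
vaddr=40: (1,1) not in TLB -> MISS, insert
vaddr=43: (1,1) in TLB -> HIT
vaddr=45: (1,1) in TLB -> HIT
vaddr=36: (1,0) not in TLB -> MISS, insert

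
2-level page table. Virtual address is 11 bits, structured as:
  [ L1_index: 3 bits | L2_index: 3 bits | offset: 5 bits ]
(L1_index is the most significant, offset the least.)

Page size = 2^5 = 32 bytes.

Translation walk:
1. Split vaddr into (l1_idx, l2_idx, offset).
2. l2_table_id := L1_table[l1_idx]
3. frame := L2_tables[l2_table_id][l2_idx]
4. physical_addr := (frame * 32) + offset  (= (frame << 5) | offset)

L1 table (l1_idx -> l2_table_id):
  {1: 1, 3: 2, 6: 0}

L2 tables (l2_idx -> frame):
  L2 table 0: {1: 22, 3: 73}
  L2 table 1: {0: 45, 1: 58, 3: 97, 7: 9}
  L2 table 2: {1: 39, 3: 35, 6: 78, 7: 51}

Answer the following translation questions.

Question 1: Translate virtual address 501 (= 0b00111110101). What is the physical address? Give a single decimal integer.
vaddr = 501 = 0b00111110101
Split: l1_idx=1, l2_idx=7, offset=21
L1[1] = 1
L2[1][7] = 9
paddr = 9 * 32 + 21 = 309

Answer: 309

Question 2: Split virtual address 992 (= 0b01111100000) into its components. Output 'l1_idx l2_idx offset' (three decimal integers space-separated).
vaddr = 992 = 0b01111100000
  top 3 bits -> l1_idx = 3
  next 3 bits -> l2_idx = 7
  bottom 5 bits -> offset = 0

Answer: 3 7 0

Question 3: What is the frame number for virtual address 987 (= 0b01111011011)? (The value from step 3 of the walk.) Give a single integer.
vaddr = 987: l1_idx=3, l2_idx=6
L1[3] = 2; L2[2][6] = 78

Answer: 78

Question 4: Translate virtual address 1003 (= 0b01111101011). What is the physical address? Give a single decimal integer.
Answer: 1643

Derivation:
vaddr = 1003 = 0b01111101011
Split: l1_idx=3, l2_idx=7, offset=11
L1[3] = 2
L2[2][7] = 51
paddr = 51 * 32 + 11 = 1643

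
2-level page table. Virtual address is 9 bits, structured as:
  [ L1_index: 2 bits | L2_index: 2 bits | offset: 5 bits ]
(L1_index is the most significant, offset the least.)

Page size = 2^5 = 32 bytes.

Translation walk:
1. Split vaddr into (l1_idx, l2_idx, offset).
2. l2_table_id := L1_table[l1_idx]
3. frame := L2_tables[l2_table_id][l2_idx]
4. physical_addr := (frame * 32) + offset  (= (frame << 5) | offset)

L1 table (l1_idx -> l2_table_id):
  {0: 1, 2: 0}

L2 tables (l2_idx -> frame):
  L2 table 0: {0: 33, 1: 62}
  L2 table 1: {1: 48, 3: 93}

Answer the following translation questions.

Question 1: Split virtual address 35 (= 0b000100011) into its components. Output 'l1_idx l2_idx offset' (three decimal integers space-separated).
vaddr = 35 = 0b000100011
  top 2 bits -> l1_idx = 0
  next 2 bits -> l2_idx = 1
  bottom 5 bits -> offset = 3

Answer: 0 1 3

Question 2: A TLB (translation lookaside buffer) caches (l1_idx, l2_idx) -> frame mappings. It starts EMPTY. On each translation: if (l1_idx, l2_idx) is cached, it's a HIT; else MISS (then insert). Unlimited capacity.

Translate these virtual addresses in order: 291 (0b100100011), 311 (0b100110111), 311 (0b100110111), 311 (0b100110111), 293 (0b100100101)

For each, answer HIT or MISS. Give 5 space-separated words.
vaddr=291: (2,1) not in TLB -> MISS, insert
vaddr=311: (2,1) in TLB -> HIT
vaddr=311: (2,1) in TLB -> HIT
vaddr=311: (2,1) in TLB -> HIT
vaddr=293: (2,1) in TLB -> HIT

Answer: MISS HIT HIT HIT HIT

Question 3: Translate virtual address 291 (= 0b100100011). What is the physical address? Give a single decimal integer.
vaddr = 291 = 0b100100011
Split: l1_idx=2, l2_idx=1, offset=3
L1[2] = 0
L2[0][1] = 62
paddr = 62 * 32 + 3 = 1987

Answer: 1987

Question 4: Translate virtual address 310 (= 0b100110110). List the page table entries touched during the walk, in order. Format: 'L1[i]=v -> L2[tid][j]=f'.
vaddr = 310 = 0b100110110
Split: l1_idx=2, l2_idx=1, offset=22

Answer: L1[2]=0 -> L2[0][1]=62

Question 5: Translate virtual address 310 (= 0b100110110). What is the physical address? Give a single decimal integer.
vaddr = 310 = 0b100110110
Split: l1_idx=2, l2_idx=1, offset=22
L1[2] = 0
L2[0][1] = 62
paddr = 62 * 32 + 22 = 2006

Answer: 2006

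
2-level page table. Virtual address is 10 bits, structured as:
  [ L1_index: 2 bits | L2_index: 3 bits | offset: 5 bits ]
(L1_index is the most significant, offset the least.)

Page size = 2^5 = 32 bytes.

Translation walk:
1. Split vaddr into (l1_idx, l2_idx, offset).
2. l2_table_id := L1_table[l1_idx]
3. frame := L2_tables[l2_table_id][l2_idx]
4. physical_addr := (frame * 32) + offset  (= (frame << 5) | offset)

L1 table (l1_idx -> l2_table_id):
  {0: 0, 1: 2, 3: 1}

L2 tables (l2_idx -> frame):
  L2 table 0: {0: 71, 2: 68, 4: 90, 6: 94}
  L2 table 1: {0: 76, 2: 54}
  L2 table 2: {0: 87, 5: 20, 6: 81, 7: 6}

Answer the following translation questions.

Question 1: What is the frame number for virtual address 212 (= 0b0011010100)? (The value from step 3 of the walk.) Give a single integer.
vaddr = 212: l1_idx=0, l2_idx=6
L1[0] = 0; L2[0][6] = 94

Answer: 94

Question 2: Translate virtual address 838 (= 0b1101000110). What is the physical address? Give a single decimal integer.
Answer: 1734

Derivation:
vaddr = 838 = 0b1101000110
Split: l1_idx=3, l2_idx=2, offset=6
L1[3] = 1
L2[1][2] = 54
paddr = 54 * 32 + 6 = 1734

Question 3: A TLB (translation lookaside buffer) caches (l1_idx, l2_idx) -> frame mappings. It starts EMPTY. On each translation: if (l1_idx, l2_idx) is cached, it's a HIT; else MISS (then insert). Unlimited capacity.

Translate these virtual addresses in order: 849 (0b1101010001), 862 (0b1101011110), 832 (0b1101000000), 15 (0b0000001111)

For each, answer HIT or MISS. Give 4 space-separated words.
Answer: MISS HIT HIT MISS

Derivation:
vaddr=849: (3,2) not in TLB -> MISS, insert
vaddr=862: (3,2) in TLB -> HIT
vaddr=832: (3,2) in TLB -> HIT
vaddr=15: (0,0) not in TLB -> MISS, insert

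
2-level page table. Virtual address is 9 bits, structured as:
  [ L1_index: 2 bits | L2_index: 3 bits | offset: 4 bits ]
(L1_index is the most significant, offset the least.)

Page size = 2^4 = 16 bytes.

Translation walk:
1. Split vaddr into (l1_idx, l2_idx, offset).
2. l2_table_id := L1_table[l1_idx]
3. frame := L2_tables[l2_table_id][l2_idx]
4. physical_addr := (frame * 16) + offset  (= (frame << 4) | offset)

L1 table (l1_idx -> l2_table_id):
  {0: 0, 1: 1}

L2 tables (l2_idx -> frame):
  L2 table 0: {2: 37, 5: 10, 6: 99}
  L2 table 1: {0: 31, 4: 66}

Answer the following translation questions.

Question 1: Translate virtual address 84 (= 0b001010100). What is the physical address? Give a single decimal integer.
Answer: 164

Derivation:
vaddr = 84 = 0b001010100
Split: l1_idx=0, l2_idx=5, offset=4
L1[0] = 0
L2[0][5] = 10
paddr = 10 * 16 + 4 = 164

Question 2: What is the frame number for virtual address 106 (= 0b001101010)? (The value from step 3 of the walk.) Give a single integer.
vaddr = 106: l1_idx=0, l2_idx=6
L1[0] = 0; L2[0][6] = 99

Answer: 99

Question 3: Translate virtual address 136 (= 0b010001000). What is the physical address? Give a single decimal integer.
vaddr = 136 = 0b010001000
Split: l1_idx=1, l2_idx=0, offset=8
L1[1] = 1
L2[1][0] = 31
paddr = 31 * 16 + 8 = 504

Answer: 504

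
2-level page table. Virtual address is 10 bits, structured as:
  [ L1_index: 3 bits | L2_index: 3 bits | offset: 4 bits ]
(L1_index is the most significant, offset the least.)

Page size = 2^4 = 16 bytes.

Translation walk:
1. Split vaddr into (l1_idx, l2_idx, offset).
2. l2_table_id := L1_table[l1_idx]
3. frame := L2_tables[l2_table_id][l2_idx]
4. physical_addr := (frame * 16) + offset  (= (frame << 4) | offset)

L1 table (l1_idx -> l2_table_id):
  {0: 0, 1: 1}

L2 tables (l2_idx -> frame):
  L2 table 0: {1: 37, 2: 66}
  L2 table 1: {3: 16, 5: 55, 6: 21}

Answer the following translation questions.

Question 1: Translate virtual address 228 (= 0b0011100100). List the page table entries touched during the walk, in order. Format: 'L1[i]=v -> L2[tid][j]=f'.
vaddr = 228 = 0b0011100100
Split: l1_idx=1, l2_idx=6, offset=4

Answer: L1[1]=1 -> L2[1][6]=21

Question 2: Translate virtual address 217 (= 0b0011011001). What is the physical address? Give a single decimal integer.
Answer: 889

Derivation:
vaddr = 217 = 0b0011011001
Split: l1_idx=1, l2_idx=5, offset=9
L1[1] = 1
L2[1][5] = 55
paddr = 55 * 16 + 9 = 889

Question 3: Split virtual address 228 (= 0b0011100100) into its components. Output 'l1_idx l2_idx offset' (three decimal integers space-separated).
Answer: 1 6 4

Derivation:
vaddr = 228 = 0b0011100100
  top 3 bits -> l1_idx = 1
  next 3 bits -> l2_idx = 6
  bottom 4 bits -> offset = 4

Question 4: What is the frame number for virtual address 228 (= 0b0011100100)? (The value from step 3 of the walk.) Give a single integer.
Answer: 21

Derivation:
vaddr = 228: l1_idx=1, l2_idx=6
L1[1] = 1; L2[1][6] = 21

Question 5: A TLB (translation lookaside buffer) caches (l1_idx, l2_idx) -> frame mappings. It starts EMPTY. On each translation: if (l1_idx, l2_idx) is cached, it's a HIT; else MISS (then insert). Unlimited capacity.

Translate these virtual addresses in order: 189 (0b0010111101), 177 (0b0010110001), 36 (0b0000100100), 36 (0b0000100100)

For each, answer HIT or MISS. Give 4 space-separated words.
vaddr=189: (1,3) not in TLB -> MISS, insert
vaddr=177: (1,3) in TLB -> HIT
vaddr=36: (0,2) not in TLB -> MISS, insert
vaddr=36: (0,2) in TLB -> HIT

Answer: MISS HIT MISS HIT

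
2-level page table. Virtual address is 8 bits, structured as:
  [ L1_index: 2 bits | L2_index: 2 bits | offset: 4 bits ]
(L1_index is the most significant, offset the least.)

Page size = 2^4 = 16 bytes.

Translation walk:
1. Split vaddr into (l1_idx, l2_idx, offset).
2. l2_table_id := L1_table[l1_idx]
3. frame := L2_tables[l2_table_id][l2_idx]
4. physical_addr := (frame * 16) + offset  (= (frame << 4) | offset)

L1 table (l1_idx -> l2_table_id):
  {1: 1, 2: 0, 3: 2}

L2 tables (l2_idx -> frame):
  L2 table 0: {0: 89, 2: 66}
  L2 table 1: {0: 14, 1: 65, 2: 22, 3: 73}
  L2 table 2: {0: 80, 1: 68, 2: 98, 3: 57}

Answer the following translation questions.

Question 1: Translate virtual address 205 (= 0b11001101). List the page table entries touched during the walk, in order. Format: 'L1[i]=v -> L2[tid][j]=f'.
Answer: L1[3]=2 -> L2[2][0]=80

Derivation:
vaddr = 205 = 0b11001101
Split: l1_idx=3, l2_idx=0, offset=13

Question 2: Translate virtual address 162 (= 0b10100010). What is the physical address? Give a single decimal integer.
Answer: 1058

Derivation:
vaddr = 162 = 0b10100010
Split: l1_idx=2, l2_idx=2, offset=2
L1[2] = 0
L2[0][2] = 66
paddr = 66 * 16 + 2 = 1058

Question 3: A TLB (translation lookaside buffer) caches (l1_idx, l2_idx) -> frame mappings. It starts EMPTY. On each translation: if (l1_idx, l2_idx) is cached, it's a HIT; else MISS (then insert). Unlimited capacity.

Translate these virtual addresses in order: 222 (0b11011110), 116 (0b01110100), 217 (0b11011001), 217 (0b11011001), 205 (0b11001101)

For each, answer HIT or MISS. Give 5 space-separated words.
Answer: MISS MISS HIT HIT MISS

Derivation:
vaddr=222: (3,1) not in TLB -> MISS, insert
vaddr=116: (1,3) not in TLB -> MISS, insert
vaddr=217: (3,1) in TLB -> HIT
vaddr=217: (3,1) in TLB -> HIT
vaddr=205: (3,0) not in TLB -> MISS, insert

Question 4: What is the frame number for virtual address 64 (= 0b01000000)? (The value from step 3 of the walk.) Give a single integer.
Answer: 14

Derivation:
vaddr = 64: l1_idx=1, l2_idx=0
L1[1] = 1; L2[1][0] = 14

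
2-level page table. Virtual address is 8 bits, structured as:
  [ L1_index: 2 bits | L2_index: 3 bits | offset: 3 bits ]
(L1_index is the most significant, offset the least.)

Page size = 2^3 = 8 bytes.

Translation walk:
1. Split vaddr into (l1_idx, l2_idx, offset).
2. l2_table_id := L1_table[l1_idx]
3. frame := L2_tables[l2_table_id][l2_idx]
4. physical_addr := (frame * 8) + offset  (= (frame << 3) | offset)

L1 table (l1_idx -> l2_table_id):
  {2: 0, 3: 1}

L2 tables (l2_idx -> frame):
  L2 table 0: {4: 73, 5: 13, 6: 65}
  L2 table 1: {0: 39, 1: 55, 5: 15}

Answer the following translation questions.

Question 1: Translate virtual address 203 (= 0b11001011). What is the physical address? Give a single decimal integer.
Answer: 443

Derivation:
vaddr = 203 = 0b11001011
Split: l1_idx=3, l2_idx=1, offset=3
L1[3] = 1
L2[1][1] = 55
paddr = 55 * 8 + 3 = 443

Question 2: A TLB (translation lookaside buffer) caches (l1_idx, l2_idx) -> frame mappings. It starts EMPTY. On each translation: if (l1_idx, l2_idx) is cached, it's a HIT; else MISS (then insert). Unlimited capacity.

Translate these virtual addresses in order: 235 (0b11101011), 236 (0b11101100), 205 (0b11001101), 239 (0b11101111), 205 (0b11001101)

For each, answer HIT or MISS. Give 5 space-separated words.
vaddr=235: (3,5) not in TLB -> MISS, insert
vaddr=236: (3,5) in TLB -> HIT
vaddr=205: (3,1) not in TLB -> MISS, insert
vaddr=239: (3,5) in TLB -> HIT
vaddr=205: (3,1) in TLB -> HIT

Answer: MISS HIT MISS HIT HIT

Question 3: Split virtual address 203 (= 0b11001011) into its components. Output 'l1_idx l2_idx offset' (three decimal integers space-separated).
vaddr = 203 = 0b11001011
  top 2 bits -> l1_idx = 3
  next 3 bits -> l2_idx = 1
  bottom 3 bits -> offset = 3

Answer: 3 1 3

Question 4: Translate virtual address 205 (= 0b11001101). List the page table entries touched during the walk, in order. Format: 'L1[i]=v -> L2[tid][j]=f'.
Answer: L1[3]=1 -> L2[1][1]=55

Derivation:
vaddr = 205 = 0b11001101
Split: l1_idx=3, l2_idx=1, offset=5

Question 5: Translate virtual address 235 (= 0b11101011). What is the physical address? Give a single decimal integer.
vaddr = 235 = 0b11101011
Split: l1_idx=3, l2_idx=5, offset=3
L1[3] = 1
L2[1][5] = 15
paddr = 15 * 8 + 3 = 123

Answer: 123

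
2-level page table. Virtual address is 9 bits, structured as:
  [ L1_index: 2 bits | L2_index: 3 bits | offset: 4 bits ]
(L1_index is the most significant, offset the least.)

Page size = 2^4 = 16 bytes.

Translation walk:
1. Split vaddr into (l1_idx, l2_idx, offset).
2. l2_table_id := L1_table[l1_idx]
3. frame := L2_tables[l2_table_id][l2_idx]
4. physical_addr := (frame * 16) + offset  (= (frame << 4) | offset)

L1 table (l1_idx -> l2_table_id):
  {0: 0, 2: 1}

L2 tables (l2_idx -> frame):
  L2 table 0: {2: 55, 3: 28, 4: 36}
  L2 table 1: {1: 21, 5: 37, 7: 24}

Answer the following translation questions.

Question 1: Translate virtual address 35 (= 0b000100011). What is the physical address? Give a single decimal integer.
vaddr = 35 = 0b000100011
Split: l1_idx=0, l2_idx=2, offset=3
L1[0] = 0
L2[0][2] = 55
paddr = 55 * 16 + 3 = 883

Answer: 883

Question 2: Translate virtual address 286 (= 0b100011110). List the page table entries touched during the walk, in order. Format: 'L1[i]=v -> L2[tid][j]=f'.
Answer: L1[2]=1 -> L2[1][1]=21

Derivation:
vaddr = 286 = 0b100011110
Split: l1_idx=2, l2_idx=1, offset=14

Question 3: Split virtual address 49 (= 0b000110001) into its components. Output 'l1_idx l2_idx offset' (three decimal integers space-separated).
vaddr = 49 = 0b000110001
  top 2 bits -> l1_idx = 0
  next 3 bits -> l2_idx = 3
  bottom 4 bits -> offset = 1

Answer: 0 3 1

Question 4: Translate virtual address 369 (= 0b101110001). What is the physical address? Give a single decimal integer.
vaddr = 369 = 0b101110001
Split: l1_idx=2, l2_idx=7, offset=1
L1[2] = 1
L2[1][7] = 24
paddr = 24 * 16 + 1 = 385

Answer: 385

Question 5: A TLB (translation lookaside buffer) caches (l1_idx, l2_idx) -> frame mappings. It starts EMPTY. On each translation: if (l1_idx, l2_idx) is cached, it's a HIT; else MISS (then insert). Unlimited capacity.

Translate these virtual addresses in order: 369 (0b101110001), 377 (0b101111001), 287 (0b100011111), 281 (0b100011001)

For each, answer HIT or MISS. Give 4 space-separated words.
vaddr=369: (2,7) not in TLB -> MISS, insert
vaddr=377: (2,7) in TLB -> HIT
vaddr=287: (2,1) not in TLB -> MISS, insert
vaddr=281: (2,1) in TLB -> HIT

Answer: MISS HIT MISS HIT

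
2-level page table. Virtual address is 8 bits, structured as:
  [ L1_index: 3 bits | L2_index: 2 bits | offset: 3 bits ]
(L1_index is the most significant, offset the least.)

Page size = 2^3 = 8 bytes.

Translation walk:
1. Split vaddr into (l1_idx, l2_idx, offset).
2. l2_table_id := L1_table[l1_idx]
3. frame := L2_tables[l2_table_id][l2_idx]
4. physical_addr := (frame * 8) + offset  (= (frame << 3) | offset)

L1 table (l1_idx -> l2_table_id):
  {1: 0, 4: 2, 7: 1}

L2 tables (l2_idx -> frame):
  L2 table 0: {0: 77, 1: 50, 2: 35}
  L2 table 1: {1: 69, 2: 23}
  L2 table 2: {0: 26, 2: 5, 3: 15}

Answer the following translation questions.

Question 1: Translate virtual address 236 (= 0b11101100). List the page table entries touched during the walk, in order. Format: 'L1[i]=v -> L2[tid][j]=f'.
vaddr = 236 = 0b11101100
Split: l1_idx=7, l2_idx=1, offset=4

Answer: L1[7]=1 -> L2[1][1]=69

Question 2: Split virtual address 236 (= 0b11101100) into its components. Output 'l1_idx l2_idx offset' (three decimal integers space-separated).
vaddr = 236 = 0b11101100
  top 3 bits -> l1_idx = 7
  next 2 bits -> l2_idx = 1
  bottom 3 bits -> offset = 4

Answer: 7 1 4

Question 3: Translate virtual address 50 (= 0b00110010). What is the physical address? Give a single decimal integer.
vaddr = 50 = 0b00110010
Split: l1_idx=1, l2_idx=2, offset=2
L1[1] = 0
L2[0][2] = 35
paddr = 35 * 8 + 2 = 282

Answer: 282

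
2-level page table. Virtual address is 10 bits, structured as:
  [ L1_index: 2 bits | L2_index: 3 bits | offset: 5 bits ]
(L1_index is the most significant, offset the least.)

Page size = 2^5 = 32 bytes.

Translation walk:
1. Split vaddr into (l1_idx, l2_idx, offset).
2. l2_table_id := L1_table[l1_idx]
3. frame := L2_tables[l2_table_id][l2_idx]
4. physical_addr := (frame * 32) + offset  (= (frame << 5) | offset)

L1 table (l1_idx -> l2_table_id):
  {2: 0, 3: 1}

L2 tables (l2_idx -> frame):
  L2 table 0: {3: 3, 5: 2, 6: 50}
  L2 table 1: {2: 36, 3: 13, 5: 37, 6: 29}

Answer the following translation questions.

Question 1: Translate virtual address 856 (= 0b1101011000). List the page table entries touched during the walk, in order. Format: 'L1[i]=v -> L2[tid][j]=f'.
vaddr = 856 = 0b1101011000
Split: l1_idx=3, l2_idx=2, offset=24

Answer: L1[3]=1 -> L2[1][2]=36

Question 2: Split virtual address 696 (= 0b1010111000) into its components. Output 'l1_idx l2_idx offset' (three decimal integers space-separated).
vaddr = 696 = 0b1010111000
  top 2 bits -> l1_idx = 2
  next 3 bits -> l2_idx = 5
  bottom 5 bits -> offset = 24

Answer: 2 5 24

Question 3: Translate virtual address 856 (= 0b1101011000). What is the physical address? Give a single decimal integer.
Answer: 1176

Derivation:
vaddr = 856 = 0b1101011000
Split: l1_idx=3, l2_idx=2, offset=24
L1[3] = 1
L2[1][2] = 36
paddr = 36 * 32 + 24 = 1176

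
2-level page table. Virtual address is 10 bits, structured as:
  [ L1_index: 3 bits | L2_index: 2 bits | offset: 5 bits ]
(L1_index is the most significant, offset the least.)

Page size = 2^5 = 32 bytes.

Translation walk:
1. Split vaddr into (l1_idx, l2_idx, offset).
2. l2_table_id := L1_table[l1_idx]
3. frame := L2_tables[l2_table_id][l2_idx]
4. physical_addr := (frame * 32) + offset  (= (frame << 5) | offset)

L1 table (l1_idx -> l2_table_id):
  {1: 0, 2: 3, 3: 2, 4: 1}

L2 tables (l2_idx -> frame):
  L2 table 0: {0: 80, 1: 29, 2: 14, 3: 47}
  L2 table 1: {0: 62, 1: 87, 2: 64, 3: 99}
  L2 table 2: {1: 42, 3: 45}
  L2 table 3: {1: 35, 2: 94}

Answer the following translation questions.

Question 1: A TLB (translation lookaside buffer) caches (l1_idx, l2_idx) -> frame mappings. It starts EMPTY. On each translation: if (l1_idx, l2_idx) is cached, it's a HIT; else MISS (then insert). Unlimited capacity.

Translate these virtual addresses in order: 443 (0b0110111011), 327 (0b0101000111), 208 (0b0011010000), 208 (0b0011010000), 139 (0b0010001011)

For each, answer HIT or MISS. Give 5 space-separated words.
vaddr=443: (3,1) not in TLB -> MISS, insert
vaddr=327: (2,2) not in TLB -> MISS, insert
vaddr=208: (1,2) not in TLB -> MISS, insert
vaddr=208: (1,2) in TLB -> HIT
vaddr=139: (1,0) not in TLB -> MISS, insert

Answer: MISS MISS MISS HIT MISS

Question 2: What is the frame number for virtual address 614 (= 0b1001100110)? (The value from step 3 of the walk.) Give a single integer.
vaddr = 614: l1_idx=4, l2_idx=3
L1[4] = 1; L2[1][3] = 99

Answer: 99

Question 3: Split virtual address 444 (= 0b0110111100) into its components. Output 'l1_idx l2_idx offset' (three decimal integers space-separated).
vaddr = 444 = 0b0110111100
  top 3 bits -> l1_idx = 3
  next 2 bits -> l2_idx = 1
  bottom 5 bits -> offset = 28

Answer: 3 1 28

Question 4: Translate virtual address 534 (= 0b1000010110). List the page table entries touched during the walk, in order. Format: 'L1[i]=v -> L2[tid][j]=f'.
vaddr = 534 = 0b1000010110
Split: l1_idx=4, l2_idx=0, offset=22

Answer: L1[4]=1 -> L2[1][0]=62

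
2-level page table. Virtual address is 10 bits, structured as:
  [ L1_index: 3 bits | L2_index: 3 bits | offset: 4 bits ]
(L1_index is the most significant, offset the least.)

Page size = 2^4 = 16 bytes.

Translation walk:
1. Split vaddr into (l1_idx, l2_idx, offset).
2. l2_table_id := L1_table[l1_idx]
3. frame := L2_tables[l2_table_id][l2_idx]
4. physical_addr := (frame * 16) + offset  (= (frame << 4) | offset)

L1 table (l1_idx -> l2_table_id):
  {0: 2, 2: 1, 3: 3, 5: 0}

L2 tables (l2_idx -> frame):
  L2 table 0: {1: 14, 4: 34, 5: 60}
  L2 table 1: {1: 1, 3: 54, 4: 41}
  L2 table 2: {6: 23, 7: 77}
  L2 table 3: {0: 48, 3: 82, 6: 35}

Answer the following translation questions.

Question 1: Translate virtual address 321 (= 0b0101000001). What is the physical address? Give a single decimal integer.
vaddr = 321 = 0b0101000001
Split: l1_idx=2, l2_idx=4, offset=1
L1[2] = 1
L2[1][4] = 41
paddr = 41 * 16 + 1 = 657

Answer: 657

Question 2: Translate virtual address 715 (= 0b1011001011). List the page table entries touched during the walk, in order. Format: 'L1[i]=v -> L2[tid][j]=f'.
Answer: L1[5]=0 -> L2[0][4]=34

Derivation:
vaddr = 715 = 0b1011001011
Split: l1_idx=5, l2_idx=4, offset=11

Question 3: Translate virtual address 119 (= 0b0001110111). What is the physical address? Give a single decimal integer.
Answer: 1239

Derivation:
vaddr = 119 = 0b0001110111
Split: l1_idx=0, l2_idx=7, offset=7
L1[0] = 2
L2[2][7] = 77
paddr = 77 * 16 + 7 = 1239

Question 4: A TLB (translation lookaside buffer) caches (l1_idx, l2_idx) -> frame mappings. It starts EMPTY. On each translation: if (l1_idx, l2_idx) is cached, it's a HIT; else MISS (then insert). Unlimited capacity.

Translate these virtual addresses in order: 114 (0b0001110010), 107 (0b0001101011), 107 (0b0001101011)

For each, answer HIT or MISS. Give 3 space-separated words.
vaddr=114: (0,7) not in TLB -> MISS, insert
vaddr=107: (0,6) not in TLB -> MISS, insert
vaddr=107: (0,6) in TLB -> HIT

Answer: MISS MISS HIT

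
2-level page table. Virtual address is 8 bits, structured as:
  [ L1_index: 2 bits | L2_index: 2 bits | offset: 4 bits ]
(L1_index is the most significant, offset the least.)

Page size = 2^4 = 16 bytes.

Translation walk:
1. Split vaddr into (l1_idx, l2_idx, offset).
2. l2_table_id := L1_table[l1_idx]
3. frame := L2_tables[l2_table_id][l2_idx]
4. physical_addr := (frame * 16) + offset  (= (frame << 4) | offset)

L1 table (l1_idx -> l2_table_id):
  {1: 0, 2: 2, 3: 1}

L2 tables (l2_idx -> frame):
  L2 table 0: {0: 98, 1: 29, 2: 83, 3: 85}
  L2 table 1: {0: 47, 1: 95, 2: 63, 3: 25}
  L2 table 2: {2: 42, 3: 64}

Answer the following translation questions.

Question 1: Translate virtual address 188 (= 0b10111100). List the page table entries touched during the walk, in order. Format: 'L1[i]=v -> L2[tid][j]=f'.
Answer: L1[2]=2 -> L2[2][3]=64

Derivation:
vaddr = 188 = 0b10111100
Split: l1_idx=2, l2_idx=3, offset=12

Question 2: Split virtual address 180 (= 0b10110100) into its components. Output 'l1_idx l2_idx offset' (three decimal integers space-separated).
vaddr = 180 = 0b10110100
  top 2 bits -> l1_idx = 2
  next 2 bits -> l2_idx = 3
  bottom 4 bits -> offset = 4

Answer: 2 3 4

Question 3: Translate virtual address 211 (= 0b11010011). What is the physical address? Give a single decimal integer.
vaddr = 211 = 0b11010011
Split: l1_idx=3, l2_idx=1, offset=3
L1[3] = 1
L2[1][1] = 95
paddr = 95 * 16 + 3 = 1523

Answer: 1523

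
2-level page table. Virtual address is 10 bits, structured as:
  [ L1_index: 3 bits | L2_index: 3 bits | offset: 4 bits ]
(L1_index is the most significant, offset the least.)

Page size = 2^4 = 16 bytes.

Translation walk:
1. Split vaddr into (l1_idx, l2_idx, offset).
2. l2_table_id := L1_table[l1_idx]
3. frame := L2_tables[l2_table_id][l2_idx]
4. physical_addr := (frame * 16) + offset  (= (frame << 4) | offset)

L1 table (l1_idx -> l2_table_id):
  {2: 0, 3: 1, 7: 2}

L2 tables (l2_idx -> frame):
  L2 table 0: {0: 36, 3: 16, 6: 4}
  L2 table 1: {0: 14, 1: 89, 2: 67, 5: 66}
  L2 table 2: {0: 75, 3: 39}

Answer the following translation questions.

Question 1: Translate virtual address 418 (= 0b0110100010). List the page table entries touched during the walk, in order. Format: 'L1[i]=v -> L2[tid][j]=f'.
vaddr = 418 = 0b0110100010
Split: l1_idx=3, l2_idx=2, offset=2

Answer: L1[3]=1 -> L2[1][2]=67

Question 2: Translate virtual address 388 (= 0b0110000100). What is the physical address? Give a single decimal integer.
Answer: 228

Derivation:
vaddr = 388 = 0b0110000100
Split: l1_idx=3, l2_idx=0, offset=4
L1[3] = 1
L2[1][0] = 14
paddr = 14 * 16 + 4 = 228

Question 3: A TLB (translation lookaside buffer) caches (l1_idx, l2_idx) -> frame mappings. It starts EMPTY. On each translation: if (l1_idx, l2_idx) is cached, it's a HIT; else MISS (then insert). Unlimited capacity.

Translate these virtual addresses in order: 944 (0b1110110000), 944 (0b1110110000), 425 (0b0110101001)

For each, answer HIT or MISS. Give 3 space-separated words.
Answer: MISS HIT MISS

Derivation:
vaddr=944: (7,3) not in TLB -> MISS, insert
vaddr=944: (7,3) in TLB -> HIT
vaddr=425: (3,2) not in TLB -> MISS, insert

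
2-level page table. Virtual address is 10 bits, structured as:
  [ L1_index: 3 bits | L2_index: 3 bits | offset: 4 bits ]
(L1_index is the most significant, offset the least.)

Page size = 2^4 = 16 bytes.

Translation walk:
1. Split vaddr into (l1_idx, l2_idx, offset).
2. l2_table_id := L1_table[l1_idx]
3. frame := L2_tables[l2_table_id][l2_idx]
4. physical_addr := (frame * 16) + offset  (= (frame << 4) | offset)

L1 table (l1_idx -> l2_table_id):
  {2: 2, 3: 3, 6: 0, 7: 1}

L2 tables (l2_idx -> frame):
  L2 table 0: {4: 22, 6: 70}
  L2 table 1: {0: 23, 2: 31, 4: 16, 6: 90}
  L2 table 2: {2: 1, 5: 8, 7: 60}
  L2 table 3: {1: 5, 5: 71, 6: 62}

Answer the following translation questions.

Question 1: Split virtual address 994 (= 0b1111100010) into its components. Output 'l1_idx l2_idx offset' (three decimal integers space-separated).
Answer: 7 6 2

Derivation:
vaddr = 994 = 0b1111100010
  top 3 bits -> l1_idx = 7
  next 3 bits -> l2_idx = 6
  bottom 4 bits -> offset = 2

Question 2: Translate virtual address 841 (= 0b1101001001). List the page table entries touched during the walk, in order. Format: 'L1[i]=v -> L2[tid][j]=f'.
Answer: L1[6]=0 -> L2[0][4]=22

Derivation:
vaddr = 841 = 0b1101001001
Split: l1_idx=6, l2_idx=4, offset=9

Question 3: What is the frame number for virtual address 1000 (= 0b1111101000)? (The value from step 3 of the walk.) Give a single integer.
Answer: 90

Derivation:
vaddr = 1000: l1_idx=7, l2_idx=6
L1[7] = 1; L2[1][6] = 90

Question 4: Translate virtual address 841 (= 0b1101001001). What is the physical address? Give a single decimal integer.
Answer: 361

Derivation:
vaddr = 841 = 0b1101001001
Split: l1_idx=6, l2_idx=4, offset=9
L1[6] = 0
L2[0][4] = 22
paddr = 22 * 16 + 9 = 361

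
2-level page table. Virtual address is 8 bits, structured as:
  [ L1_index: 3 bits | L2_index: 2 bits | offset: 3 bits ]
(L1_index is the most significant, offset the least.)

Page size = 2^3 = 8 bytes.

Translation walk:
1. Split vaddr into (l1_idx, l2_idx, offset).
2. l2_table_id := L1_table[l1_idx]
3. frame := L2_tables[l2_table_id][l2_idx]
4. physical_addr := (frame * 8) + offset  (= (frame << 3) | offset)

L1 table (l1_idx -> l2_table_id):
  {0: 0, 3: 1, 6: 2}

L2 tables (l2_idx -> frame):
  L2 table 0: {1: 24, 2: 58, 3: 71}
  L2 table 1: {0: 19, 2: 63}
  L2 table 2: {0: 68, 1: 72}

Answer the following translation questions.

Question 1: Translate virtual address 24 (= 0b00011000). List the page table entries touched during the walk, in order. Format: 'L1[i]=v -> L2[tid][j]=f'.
vaddr = 24 = 0b00011000
Split: l1_idx=0, l2_idx=3, offset=0

Answer: L1[0]=0 -> L2[0][3]=71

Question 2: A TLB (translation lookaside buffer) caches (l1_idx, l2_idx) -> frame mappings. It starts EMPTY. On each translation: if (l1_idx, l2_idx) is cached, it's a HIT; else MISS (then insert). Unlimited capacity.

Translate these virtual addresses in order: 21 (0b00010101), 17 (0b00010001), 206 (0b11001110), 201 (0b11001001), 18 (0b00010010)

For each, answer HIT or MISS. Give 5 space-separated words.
vaddr=21: (0,2) not in TLB -> MISS, insert
vaddr=17: (0,2) in TLB -> HIT
vaddr=206: (6,1) not in TLB -> MISS, insert
vaddr=201: (6,1) in TLB -> HIT
vaddr=18: (0,2) in TLB -> HIT

Answer: MISS HIT MISS HIT HIT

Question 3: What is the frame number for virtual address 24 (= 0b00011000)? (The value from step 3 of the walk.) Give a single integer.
Answer: 71

Derivation:
vaddr = 24: l1_idx=0, l2_idx=3
L1[0] = 0; L2[0][3] = 71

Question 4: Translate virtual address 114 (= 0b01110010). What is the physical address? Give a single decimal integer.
Answer: 506

Derivation:
vaddr = 114 = 0b01110010
Split: l1_idx=3, l2_idx=2, offset=2
L1[3] = 1
L2[1][2] = 63
paddr = 63 * 8 + 2 = 506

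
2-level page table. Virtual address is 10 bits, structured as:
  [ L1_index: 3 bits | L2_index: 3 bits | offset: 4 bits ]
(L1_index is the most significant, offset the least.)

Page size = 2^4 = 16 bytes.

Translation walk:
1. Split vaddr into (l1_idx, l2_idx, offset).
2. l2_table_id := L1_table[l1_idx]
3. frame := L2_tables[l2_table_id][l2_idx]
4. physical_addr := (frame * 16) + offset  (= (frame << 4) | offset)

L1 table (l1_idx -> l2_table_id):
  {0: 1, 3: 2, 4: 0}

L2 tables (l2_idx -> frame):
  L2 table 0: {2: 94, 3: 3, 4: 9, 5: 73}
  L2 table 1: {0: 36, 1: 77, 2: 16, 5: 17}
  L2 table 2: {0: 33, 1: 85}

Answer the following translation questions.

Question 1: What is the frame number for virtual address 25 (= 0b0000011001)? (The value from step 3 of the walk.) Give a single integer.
vaddr = 25: l1_idx=0, l2_idx=1
L1[0] = 1; L2[1][1] = 77

Answer: 77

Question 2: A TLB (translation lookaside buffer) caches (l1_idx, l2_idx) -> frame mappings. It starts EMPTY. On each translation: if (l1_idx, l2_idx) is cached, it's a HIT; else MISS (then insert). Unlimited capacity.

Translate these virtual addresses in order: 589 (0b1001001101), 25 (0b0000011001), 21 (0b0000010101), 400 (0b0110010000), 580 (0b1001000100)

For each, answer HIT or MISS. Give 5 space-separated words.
vaddr=589: (4,4) not in TLB -> MISS, insert
vaddr=25: (0,1) not in TLB -> MISS, insert
vaddr=21: (0,1) in TLB -> HIT
vaddr=400: (3,1) not in TLB -> MISS, insert
vaddr=580: (4,4) in TLB -> HIT

Answer: MISS MISS HIT MISS HIT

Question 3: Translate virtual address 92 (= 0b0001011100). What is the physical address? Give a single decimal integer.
vaddr = 92 = 0b0001011100
Split: l1_idx=0, l2_idx=5, offset=12
L1[0] = 1
L2[1][5] = 17
paddr = 17 * 16 + 12 = 284

Answer: 284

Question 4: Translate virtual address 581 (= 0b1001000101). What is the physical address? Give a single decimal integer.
vaddr = 581 = 0b1001000101
Split: l1_idx=4, l2_idx=4, offset=5
L1[4] = 0
L2[0][4] = 9
paddr = 9 * 16 + 5 = 149

Answer: 149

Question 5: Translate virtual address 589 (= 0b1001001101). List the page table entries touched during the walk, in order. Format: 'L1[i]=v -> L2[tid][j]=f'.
vaddr = 589 = 0b1001001101
Split: l1_idx=4, l2_idx=4, offset=13

Answer: L1[4]=0 -> L2[0][4]=9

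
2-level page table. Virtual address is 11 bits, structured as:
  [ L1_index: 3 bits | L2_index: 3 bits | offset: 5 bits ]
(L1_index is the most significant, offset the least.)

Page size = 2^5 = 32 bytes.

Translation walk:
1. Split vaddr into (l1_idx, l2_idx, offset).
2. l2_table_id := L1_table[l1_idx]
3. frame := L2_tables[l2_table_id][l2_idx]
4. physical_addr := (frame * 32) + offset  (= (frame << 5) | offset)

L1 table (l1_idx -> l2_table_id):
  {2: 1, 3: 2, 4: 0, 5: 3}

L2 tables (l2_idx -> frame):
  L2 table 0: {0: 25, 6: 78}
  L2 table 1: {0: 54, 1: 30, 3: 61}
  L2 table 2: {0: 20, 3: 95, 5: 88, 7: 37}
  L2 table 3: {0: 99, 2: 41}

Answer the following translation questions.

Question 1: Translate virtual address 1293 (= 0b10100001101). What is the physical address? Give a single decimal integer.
vaddr = 1293 = 0b10100001101
Split: l1_idx=5, l2_idx=0, offset=13
L1[5] = 3
L2[3][0] = 99
paddr = 99 * 32 + 13 = 3181

Answer: 3181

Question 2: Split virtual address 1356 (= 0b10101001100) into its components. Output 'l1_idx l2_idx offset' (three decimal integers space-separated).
Answer: 5 2 12

Derivation:
vaddr = 1356 = 0b10101001100
  top 3 bits -> l1_idx = 5
  next 3 bits -> l2_idx = 2
  bottom 5 bits -> offset = 12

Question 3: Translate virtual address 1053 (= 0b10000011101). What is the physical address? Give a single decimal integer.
Answer: 829

Derivation:
vaddr = 1053 = 0b10000011101
Split: l1_idx=4, l2_idx=0, offset=29
L1[4] = 0
L2[0][0] = 25
paddr = 25 * 32 + 29 = 829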